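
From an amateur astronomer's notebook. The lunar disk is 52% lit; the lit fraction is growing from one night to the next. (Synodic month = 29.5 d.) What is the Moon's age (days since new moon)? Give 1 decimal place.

7.6 days

cos θ = 1 − 2f = -0.040, giving a principal value of 92.3°.
Before full moon the principal value applies: θ = 92.3°.
Age = 29.5 × 92.3°/360° ≈ 7.56 days.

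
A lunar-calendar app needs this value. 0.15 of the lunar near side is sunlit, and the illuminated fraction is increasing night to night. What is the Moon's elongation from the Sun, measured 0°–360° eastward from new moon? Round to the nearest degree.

46°

Invert f = (1 − cos θ)/2 to get cos θ = 1 − 2(0.15) = 0.700, hence θ₀ = arccos 0.700 = 45.6°.
Waxing ⇒ before full, so θ = 45.6°.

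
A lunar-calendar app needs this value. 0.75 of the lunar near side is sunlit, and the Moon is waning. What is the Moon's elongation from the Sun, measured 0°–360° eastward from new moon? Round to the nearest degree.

Invert f = (1 − cos θ)/2 to get cos θ = 1 − 2(0.75) = -0.500, hence θ₀ = arccos -0.500 = 120.0°.
A waning Moon lies in 180°–360°, so θ = 360° − 120.0° = 240.0°.

240°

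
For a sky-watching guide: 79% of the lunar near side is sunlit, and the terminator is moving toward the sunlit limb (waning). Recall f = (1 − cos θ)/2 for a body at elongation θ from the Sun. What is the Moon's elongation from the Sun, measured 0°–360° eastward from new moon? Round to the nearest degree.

cos θ = 1 − 2f = -0.580, giving a principal value of 125.5°.
Since the Moon is past full (waning), take the reflex angle: θ = 360° − 125.5° = 234.5°.

235°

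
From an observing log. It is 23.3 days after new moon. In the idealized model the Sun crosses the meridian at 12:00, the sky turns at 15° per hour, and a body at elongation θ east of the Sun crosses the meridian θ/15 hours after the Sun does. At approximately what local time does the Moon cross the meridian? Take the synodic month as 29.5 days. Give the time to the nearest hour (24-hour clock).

07:00

The Moon has covered 23.3/29.5 of its cycle, so θ ≈ 360° × 23.3/29.5 = 284.3°.
At 15° of sky rotation per hour, 284.3° corresponds to a 18.96 h lag.
12:00 + 18.96 h ≈ 06:57 → 07:00 to the nearest hour.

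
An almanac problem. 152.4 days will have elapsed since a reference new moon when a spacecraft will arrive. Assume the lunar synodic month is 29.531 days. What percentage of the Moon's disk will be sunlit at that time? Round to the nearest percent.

23%

152.4 d spans 5 complete synodic months (5 × 29.531 = 147.66 d) plus 4.75 d.
Phase angle: θ = 360°·(4.75 d)/(29.531 d) = 57.8°.
Illuminated fraction = (1 − cos 57.8°)/2 = (1 − 0.532)/2 ≈ 0.234, so 23%.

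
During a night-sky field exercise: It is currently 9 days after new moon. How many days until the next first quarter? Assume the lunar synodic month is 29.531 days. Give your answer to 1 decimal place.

27.9 days

First quarter occurs at elongation 90°, i.e. at age 29.531 × 90/360 = 7.383 d.
Already past this cycle's first quarter; the next is at 7.383 + 29.531 = 36.914 d, so 36.914 − 9 = 27.914 days.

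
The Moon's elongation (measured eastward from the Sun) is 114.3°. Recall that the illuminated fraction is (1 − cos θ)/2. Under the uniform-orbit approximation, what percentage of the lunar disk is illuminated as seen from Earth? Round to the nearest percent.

f = (1 − cos 114.3°)/2 = (1 − (-0.412))/2 ≈ 0.706, i.e. 71%.

71%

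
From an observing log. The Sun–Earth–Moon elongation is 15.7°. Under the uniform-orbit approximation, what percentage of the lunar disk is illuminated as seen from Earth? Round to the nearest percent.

2%

cos 15.7° = 0.963, so f = (1 − 0.963)/2 = 0.019, i.e. 2%.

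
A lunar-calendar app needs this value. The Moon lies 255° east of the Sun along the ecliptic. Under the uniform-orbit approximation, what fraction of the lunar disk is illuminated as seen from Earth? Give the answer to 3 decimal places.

0.629

cos 255° = (-0.259), so f = (1 − (-0.259))/2 = 0.629.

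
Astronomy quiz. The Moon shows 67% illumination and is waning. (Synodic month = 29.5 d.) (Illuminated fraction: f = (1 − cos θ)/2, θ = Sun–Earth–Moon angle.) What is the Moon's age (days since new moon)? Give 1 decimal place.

cos θ = 1 − 2f = -0.340, giving a principal value of 109.9°.
A waning Moon lies in 180°–360°, so θ = 360° − 109.9° = 250.1°.
Age = 29.5 × 250.1°/360° ≈ 20.50 days.

20.5 days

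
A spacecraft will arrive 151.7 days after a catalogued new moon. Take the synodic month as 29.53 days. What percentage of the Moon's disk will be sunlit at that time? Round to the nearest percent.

17%

Reduce mod P: 151.7 − 5×29.53 = 4.05 d into the current lunation.
The Moon has covered 4.05/29.53 of its cycle, so θ ≈ 360° × 4.05/29.53 = 49.4°.
cos 49.4° = 0.651, so f = (1 − 0.651)/2 = 0.174, so 17%.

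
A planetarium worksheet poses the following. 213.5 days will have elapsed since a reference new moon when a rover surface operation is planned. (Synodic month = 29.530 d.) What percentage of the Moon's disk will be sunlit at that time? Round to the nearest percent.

44%

Reduce mod P: 213.5 − 7×29.530 = 6.79 d into the current lunation.
The Moon has covered 6.79/29.530 of its cycle, so θ ≈ 360° × 6.79/29.530 = 82.8°.
With cos θ = 0.126, the lit fraction is (1 − 0.126)/2 ≈ 0.437, so 44%.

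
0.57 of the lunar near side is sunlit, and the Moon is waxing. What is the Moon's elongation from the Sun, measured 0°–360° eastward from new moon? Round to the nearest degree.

From f = (1 − cos θ)/2: cos θ = 1 − 2×0.57 = -0.140; arccos → 98.0°.
The Moon is waxing (0°–180°), so θ = 98.0° directly.

98°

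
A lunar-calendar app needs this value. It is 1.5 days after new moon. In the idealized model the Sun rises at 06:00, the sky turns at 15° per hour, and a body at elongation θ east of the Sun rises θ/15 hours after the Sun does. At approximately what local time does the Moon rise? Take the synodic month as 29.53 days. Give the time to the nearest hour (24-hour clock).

07:00

Phase angle: θ = 360°·(1.5 d)/(29.53 d) = 18.3°.
Delay after the Sun = 18.3° / (15°/h) ≈ 1.22 h.
06:00 + 1.22 h ≈ 07:13 → 07:00 to the nearest hour.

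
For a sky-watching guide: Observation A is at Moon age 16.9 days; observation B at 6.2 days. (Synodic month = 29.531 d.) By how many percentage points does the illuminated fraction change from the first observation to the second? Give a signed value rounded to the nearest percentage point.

First observation: θ = 360°·16.9/29.531 = 206.0°, so f = 0.949.
Second observation: θ = 75.6°, f = 0.375.
Δf = 0.375 − 0.949 = -0.574, i.e. -57 pp.

-57 pp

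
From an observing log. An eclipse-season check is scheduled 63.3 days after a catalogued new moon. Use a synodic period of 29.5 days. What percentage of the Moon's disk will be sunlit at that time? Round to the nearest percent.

20%

63.3 d spans 2 complete synodic months (2 × 29.5 = 59.00 d) plus 4.30 d.
The Moon has covered 4.30/29.5 of its cycle, so θ ≈ 360° × 4.30/29.5 = 52.5°.
Illuminated fraction = (1 − cos 52.5°)/2 = (1 − 0.609)/2 ≈ 0.195, so 20%.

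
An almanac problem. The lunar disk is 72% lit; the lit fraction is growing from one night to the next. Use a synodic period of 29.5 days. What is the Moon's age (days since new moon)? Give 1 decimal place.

9.5 days

cos θ = 1 − 2f = -0.440, giving a principal value of 116.1°.
Waxing ⇒ before full, so θ = 116.1°.
Age = 29.5 × 116.1°/360° ≈ 9.51 days.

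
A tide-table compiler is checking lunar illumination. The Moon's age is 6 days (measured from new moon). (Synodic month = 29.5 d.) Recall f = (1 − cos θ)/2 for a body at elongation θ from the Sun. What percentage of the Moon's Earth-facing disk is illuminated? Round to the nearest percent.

The Moon has covered 6/29.5 of its cycle, so θ ≈ 360° × 6/29.5 = 73.2°.
cos 73.2° = 0.289, so f = (1 − 0.289)/2 = 0.356, so 36%.

36%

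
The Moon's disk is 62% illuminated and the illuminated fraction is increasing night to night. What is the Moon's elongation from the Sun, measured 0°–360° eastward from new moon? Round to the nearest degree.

104°

From f = (1 − cos θ)/2: cos θ = 1 − 2×0.62 = -0.240; arccos → 103.9°.
Waxing ⇒ before full, so θ = 103.9°.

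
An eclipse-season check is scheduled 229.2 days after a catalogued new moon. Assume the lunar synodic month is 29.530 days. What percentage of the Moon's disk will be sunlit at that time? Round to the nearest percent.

46%

229.2/29.530 = 7.762 lunations, so 7 complete cycles and 22.49 d into the next.
The Moon has covered 22.49/29.530 of its cycle, so θ ≈ 360° × 22.49/29.530 = 274.2°.
Illuminated fraction = (1 − cos 274.2°)/2 = (1 − 0.073)/2 ≈ 0.464, so 46%.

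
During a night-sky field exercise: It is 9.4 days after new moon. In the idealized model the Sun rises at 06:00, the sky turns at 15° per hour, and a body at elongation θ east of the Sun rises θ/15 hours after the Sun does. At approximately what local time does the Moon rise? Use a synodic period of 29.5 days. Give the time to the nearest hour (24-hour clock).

14:00

Phase angle: θ = 360°·(9.4 d)/(29.5 d) = 114.7°.
The Moon trails the Sun by θ/15 = 114.7/15 ≈ 7.65 hours.
06:00 + 7.65 h ≈ 13:39 → 14:00 to the nearest hour.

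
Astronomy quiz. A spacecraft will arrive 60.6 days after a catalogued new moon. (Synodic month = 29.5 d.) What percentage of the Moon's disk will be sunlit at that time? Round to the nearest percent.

60.6/29.5 = 2.054 lunations, so 2 complete cycles and 1.60 d into the next.
Phase angle: θ = 360°·(1.60 d)/(29.5 d) = 19.5°.
Illuminated fraction = (1 − cos 19.5°)/2 = (1 − 0.942)/2 ≈ 0.029, so 3%.

3%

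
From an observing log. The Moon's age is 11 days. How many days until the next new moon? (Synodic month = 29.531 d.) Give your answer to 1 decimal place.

One full lunation from the last new moon is 29.531 d; remaining = 29.531 − 11 = 18.531 d.

18.5 days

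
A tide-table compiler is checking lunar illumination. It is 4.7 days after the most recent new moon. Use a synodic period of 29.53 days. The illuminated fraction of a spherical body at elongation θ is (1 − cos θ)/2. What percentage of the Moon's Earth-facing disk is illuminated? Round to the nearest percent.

The Moon has covered 4.7/29.53 of its cycle, so θ ≈ 360° × 4.7/29.53 = 57.3°.
cos 57.3° = 0.540, so f = (1 − 0.540)/2 = 0.230, so 23%.

23%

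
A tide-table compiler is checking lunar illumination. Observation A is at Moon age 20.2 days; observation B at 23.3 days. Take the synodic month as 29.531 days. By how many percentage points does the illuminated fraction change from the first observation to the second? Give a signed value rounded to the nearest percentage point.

θ₁ = 360° × 20.2/29.531 = 246.2°, f₁ = (1 − cos θ₁)/2 = 0.701.
θ₂ = 360° × 23.3/29.531 = 284.0°, f₂ = (1 − cos θ₂)/2 = 0.379.
Change = f₂ − f₁ = -0.323 → -32 percentage points.

-32 pp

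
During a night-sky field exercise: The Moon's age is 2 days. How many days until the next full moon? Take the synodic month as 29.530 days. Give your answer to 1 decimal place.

12.8 days

Full moon is 0.5 of the way through the cycle: age 0.5 × 29.530 = 14.765 d.
So 12.765 days remain (14.765 − 2).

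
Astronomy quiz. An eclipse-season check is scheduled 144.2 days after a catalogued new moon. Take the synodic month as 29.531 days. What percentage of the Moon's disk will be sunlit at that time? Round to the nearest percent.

13%

144.2 d spans 4 complete synodic months (4 × 29.531 = 118.12 d) plus 26.08 d.
Phase angle: θ = 360°·(26.08 d)/(29.531 d) = 317.9°.
With cos θ = 0.742, the lit fraction is (1 − 0.742)/2 ≈ 0.129, so 13%.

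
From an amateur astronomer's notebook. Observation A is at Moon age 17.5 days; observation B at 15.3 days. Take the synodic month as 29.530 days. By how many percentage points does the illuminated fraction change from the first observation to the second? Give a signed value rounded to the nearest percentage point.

θ₁ = 360° × 17.5/29.530 = 213.3°, f₁ = (1 − cos θ₁)/2 = 0.918.
θ₂ = 360° × 15.3/29.530 = 186.5°, f₂ = (1 − cos θ₂)/2 = 0.997.
Change = f₂ − f₁ = +0.079 → +8 percentage points.

+8 pp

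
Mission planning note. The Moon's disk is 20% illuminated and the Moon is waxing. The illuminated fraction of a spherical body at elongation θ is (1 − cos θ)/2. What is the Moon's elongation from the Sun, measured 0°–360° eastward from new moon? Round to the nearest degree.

53°

Invert f = (1 − cos θ)/2 to get cos θ = 1 − 2(0.20) = 0.600, hence θ₀ = arccos 0.600 = 53.1°.
The Moon is waxing (0°–180°), so θ = 53.1° directly.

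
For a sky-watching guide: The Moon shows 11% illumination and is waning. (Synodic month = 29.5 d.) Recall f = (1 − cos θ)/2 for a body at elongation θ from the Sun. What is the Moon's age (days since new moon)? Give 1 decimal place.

26.3 days

From f = (1 − cos θ)/2: cos θ = 1 − 2×0.11 = 0.780; arccos → 38.7°.
A waning Moon lies in 180°–360°, so θ = 360° − 38.7° = 321.3°.
Age = 29.5 × 321.3°/360° ≈ 26.33 days.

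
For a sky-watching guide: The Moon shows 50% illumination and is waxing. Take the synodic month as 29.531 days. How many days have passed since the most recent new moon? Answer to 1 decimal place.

7.4 days

Invert f = (1 − cos θ)/2 to get cos θ = 1 − 2(0.50) = 0.000, hence θ₀ = arccos 0.000 = 90.0°.
Waxing ⇒ before full, so θ = 90.0°.
Age = 29.531 × 90.0°/360° ≈ 7.38 days.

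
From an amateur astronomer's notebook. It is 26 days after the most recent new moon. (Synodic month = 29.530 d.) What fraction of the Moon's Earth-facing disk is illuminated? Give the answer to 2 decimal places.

0.13

Phase angle: θ = 360°·(26 d)/(29.530 d) = 317.0°.
cos 317.0° = 0.731, so f = (1 − 0.731)/2 = 0.135.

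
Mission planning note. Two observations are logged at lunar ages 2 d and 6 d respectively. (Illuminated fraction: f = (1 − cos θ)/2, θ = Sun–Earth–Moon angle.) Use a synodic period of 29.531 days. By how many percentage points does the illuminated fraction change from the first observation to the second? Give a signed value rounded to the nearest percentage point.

First observation: θ = 360°·2/29.531 = 24.4°, so f = 0.045.
Second observation: θ = 73.1°, f = 0.355.
Δf = 0.355 − 0.045 = +0.310, i.e. +31 pp.

+31 percentage points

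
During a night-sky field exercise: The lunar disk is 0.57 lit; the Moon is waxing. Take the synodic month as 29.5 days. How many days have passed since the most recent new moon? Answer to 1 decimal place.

cos θ = 1 − 2f = -0.140, giving a principal value of 98.0°.
Before full moon the principal value applies: θ = 98.0°.
That fraction of the synodic month is 98.0/360 × 29.5 d ≈ 8.03 d.

8.0 days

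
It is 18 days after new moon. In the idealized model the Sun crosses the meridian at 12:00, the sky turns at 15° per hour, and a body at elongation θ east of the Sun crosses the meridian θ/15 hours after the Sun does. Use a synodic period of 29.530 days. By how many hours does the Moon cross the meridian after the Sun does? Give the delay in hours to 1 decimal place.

Elongation θ = 360° × 18/29.530 ≈ 219.4°.
Delay after the Sun = 219.4° / (15°/h) ≈ 14.63 h.
So the Moon crosses the meridian 14.63 h after the Sun.

14.6 h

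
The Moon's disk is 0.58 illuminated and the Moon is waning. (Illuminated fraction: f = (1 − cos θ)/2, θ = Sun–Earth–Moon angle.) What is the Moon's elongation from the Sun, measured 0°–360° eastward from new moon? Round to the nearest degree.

From f = (1 − cos θ)/2: cos θ = 1 − 2×0.58 = -0.160; arccos → 99.2°.
Waning ⇒ past full, so θ = 360° − 99.2° = 260.8°.

261°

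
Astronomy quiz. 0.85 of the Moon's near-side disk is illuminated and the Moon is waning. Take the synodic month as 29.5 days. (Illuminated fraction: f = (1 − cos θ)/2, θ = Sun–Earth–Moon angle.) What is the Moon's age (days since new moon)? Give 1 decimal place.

From f = (1 − cos θ)/2: cos θ = 1 − 2×0.85 = -0.700; arccos → 134.4°.
Waning ⇒ past full, so θ = 360° − 134.4° = 225.6°.
Age = 29.5 × 225.6°/360° ≈ 18.48 days.

18.5 days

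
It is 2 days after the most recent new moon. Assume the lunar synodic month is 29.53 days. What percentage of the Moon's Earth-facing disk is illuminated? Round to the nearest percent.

The Moon has covered 2/29.53 of its cycle, so θ ≈ 360° × 2/29.53 = 24.4°.
cos 24.4° = 0.911, so f = (1 − 0.911)/2 = 0.045, so 4%.

4%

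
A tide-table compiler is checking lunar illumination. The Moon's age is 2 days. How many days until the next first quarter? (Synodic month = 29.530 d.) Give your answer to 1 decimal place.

5.4 days

First quarter is 0.25 of the way through the cycle: age 0.25 × 29.530 = 7.383 d.
So 5.383 days remain (7.383 − 2).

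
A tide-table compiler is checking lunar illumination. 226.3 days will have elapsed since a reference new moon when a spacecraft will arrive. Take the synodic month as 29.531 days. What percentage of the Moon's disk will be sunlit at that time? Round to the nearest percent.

76%

226.3 d spans 7 complete synodic months (7 × 29.531 = 206.72 d) plus 19.58 d.
Phase angle: θ = 360°·(19.58 d)/(29.531 d) = 238.7°.
With cos θ = (-0.519), the lit fraction is (1 − (-0.519))/2 ≈ 0.760, so 76%.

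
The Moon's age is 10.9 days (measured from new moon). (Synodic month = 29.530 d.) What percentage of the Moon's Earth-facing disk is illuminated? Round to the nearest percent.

84%

Phase angle: θ = 360°·(10.9 d)/(29.530 d) = 132.9°.
With cos θ = (-0.680), the lit fraction is (1 − (-0.680))/2 ≈ 0.840, so 84%.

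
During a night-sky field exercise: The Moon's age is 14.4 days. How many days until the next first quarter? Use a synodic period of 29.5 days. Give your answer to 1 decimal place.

First quarter is 0.25 of the way through the cycle: age 0.25 × 29.5 = 7.375 d.
This lunation's first quarter (7.375 d) has passed, so add one period: 36.875 − 14.4 = 22.475 days.

22.5 days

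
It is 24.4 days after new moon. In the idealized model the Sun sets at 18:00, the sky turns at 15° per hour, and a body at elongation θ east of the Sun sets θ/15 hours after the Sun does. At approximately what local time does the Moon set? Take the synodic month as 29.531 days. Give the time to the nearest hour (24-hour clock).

Elongation θ = 360° × 24.4/29.531 ≈ 297.5°.
At 15° of sky rotation per hour, 297.5° corresponds to a 19.83 h lag.
18:00 + 19.83 h ≈ 13:50 → 14:00 to the nearest hour.

14:00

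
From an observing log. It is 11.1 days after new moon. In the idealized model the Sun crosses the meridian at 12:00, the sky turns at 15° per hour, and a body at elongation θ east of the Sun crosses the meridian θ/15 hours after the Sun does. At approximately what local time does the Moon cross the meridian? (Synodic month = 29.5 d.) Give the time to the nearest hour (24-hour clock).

Elongation θ = 360° × 11.1/29.5 ≈ 135.5°.
Delay after the Sun = 135.5° / (15°/h) ≈ 9.03 h.
12:00 + 9.03 h ≈ 21:02 → 21:00 to the nearest hour.

21:00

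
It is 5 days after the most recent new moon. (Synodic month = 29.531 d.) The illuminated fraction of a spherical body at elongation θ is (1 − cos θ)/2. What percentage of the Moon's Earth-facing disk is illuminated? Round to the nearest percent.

The Moon has covered 5/29.531 of its cycle, so θ ≈ 360° × 5/29.531 = 61.0°.
cos 61.0° = 0.486, so f = (1 − 0.486)/2 = 0.257, so 26%.

26%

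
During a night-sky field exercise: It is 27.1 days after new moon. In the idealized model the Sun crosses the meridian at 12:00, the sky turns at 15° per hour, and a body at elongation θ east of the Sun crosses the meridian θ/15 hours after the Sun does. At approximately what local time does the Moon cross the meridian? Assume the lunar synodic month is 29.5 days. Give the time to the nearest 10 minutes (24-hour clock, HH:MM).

Elongation θ = 360° × 27.1/29.5 ≈ 330.7°.
Delay after the Sun = 330.7° / (15°/h) ≈ 22.05 h.
12:00 + 22.047 h ≈ 10:03 → 10:00 to the nearest ten minutes.

10:00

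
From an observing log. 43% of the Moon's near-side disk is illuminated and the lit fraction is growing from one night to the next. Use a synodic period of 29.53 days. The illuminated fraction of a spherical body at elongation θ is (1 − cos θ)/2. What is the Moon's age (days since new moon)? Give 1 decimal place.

6.7 days

From f = (1 − cos θ)/2: cos θ = 1 − 2×0.43 = 0.140; arccos → 82.0°.
Before full moon the principal value applies: θ = 82.0°.
Age = 29.53 × 82.0°/360° ≈ 6.72 days.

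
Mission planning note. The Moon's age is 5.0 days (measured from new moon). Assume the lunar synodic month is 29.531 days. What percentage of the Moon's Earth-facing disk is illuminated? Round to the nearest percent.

The Moon has covered 5.0/29.531 of its cycle, so θ ≈ 360° × 5.0/29.531 = 61.0°.
cos 61.0° = 0.486, so f = (1 − 0.486)/2 = 0.257, so 26%.

26%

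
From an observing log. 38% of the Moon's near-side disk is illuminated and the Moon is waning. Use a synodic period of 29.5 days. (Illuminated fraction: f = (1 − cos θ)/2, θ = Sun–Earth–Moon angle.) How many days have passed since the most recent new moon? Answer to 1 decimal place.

cos θ = 1 − 2f = 0.240, giving a principal value of 76.1°.
Waning ⇒ past full, so θ = 360° − 76.1° = 283.9°.
At 360°/29.5 d per day, 283.9° corresponds to 23.26 days.

23.3 days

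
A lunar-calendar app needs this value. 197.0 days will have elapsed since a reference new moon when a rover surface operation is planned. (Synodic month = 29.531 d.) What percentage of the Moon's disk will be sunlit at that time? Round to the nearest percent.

197.0 d spans 6 complete synodic months (6 × 29.531 = 177.19 d) plus 19.81 d.
Phase angle: θ = 360°·(19.81 d)/(29.531 d) = 241.5°.
With cos θ = (-0.476), the lit fraction is (1 − (-0.476))/2 ≈ 0.738, so 74%.

74%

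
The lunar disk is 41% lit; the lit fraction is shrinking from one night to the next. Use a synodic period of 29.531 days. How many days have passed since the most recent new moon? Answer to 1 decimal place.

cos θ = 1 − 2f = 0.180, giving a principal value of 79.6°.
Since the Moon is past full (waning), take the reflex angle: θ = 360° − 79.6° = 280.4°.
At 360°/29.531 d per day, 280.4° corresponds to 23.00 days.

23.0 days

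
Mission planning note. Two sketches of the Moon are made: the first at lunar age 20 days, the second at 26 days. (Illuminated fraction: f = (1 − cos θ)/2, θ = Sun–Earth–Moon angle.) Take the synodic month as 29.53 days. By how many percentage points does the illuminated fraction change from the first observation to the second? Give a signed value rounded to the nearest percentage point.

-59 percentage points

First observation: θ = 360°·20/29.53 = 243.8°, so f = 0.721.
Second observation: θ = 317.0°, f = 0.135.
Δf = 0.135 − 0.721 = -0.586, i.e. -59 pp.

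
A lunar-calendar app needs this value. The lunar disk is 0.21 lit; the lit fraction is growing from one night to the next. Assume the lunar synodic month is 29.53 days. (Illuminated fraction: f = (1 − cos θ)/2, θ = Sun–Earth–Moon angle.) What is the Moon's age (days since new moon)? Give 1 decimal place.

From f = (1 − cos θ)/2: cos θ = 1 − 2×0.21 = 0.580; arccos → 54.5°.
Waxing ⇒ before full, so θ = 54.5°.
Age = 29.53 × 54.5°/360° ≈ 4.47 days.

4.5 days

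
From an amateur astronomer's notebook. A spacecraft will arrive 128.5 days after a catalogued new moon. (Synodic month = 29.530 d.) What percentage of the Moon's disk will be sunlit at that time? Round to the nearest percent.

128.5/29.530 = 4.352 lunations, so 4 complete cycles and 10.38 d into the next.
The Moon has covered 10.38/29.530 of its cycle, so θ ≈ 360° × 10.38/29.530 = 126.5°.
Illuminated fraction = (1 − cos 126.5°)/2 = (1 − (-0.595))/2 ≈ 0.798, so 80%.

80%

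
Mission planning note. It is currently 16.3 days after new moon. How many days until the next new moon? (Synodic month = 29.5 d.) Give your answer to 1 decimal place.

The next new moon completes the synodic month: 29.5 − 16.3 = 13.200 days.

13.2 days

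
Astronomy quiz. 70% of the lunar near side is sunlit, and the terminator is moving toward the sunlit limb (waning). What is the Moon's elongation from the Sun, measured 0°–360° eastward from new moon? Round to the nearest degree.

From f = (1 − cos θ)/2: cos θ = 1 − 2×0.70 = -0.400; arccos → 113.6°.
Since the Moon is past full (waning), take the reflex angle: θ = 360° − 113.6° = 246.4°.

246°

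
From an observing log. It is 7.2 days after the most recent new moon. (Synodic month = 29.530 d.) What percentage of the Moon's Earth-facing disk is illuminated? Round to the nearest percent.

Phase angle: θ = 360°·(7.2 d)/(29.530 d) = 87.8°.
cos 87.8° = 0.039, so f = (1 − 0.039)/2 = 0.481, so 48%.

48%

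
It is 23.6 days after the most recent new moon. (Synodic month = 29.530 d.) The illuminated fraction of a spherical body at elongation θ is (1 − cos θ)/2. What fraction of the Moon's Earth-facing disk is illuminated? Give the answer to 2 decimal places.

0.35

Elongation θ = 360° × 23.6/29.530 ≈ 287.7°.
With cos θ = 0.304, the lit fraction is (1 − 0.304)/2 ≈ 0.348.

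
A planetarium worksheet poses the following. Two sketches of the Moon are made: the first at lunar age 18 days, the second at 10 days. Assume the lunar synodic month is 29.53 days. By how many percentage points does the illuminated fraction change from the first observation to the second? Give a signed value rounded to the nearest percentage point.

First observation: θ = 360°·18/29.53 = 219.4°, so f = 0.886.
Second observation: θ = 121.9°, f = 0.764.
Δf = 0.764 − 0.886 = -0.122, i.e. -12 pp.

-12 percentage points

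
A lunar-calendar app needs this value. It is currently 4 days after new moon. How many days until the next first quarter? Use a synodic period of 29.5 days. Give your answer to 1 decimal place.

3.4 days

First quarter occurs at elongation 90°, i.e. at age 29.5 × 90/360 = 7.375 d.
That is 7.375 − 4 = 3.375 days ahead.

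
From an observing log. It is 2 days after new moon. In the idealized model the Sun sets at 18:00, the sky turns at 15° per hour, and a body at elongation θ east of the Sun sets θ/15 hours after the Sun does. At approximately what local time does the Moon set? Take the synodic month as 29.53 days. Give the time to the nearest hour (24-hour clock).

Elongation θ = 360° × 2/29.53 ≈ 24.4°.
Delay after the Sun = 24.4° / (15°/h) ≈ 1.63 h.
18:00 + 1.63 h ≈ 19:38 → 20:00 to the nearest hour.

20:00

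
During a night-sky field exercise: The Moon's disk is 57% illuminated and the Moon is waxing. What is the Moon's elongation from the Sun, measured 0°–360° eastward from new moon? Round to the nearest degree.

From f = (1 − cos θ)/2: cos θ = 1 − 2×0.57 = -0.140; arccos → 98.0°.
The Moon is waxing (0°–180°), so θ = 98.0° directly.

98°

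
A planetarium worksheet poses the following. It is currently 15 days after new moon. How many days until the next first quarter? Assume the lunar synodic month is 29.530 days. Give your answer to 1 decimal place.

First quarter is 0.25 of the way through the cycle: age 0.25 × 29.530 = 7.383 d.
Already past this cycle's first quarter; the next is at 7.383 + 29.530 = 36.913 d, so 36.913 − 15 = 21.913 days.

21.9 days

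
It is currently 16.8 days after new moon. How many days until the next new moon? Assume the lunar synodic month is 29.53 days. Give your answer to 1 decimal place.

12.7 days

One full lunation from the last new moon is 29.53 d; remaining = 29.53 − 16.8 = 12.730 d.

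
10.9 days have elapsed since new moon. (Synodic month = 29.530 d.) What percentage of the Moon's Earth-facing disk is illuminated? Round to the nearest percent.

84%

Phase angle: θ = 360°·(10.9 d)/(29.530 d) = 132.9°.
With cos θ = (-0.680), the lit fraction is (1 − (-0.680))/2 ≈ 0.840, so 84%.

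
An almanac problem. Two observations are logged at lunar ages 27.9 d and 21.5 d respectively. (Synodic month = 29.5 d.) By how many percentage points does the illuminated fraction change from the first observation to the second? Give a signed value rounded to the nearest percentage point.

First observation: θ = 360°·27.9/29.5 = 340.5°, so f = 0.029.
Second observation: θ = 262.4°, f = 0.566.
Δf = 0.566 − 0.029 = +0.538, i.e. +54 pp.

+54 pp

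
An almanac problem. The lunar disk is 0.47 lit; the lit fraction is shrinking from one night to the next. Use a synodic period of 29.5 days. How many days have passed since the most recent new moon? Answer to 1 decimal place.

cos θ = 1 − 2f = 0.060, giving a principal value of 86.6°.
Waning ⇒ past full, so θ = 360° − 86.6° = 273.4°.
At 360°/29.5 d per day, 273.4° corresponds to 22.41 days.

22.4 days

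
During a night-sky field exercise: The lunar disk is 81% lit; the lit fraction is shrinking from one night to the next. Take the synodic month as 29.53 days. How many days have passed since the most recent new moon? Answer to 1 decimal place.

19.0 days

Invert f = (1 − cos θ)/2 to get cos θ = 1 − 2(0.81) = -0.620, hence θ₀ = arccos -0.620 = 128.3°.
Waning ⇒ past full, so θ = 360° − 128.3° = 231.7°.
That fraction of the synodic month is 231.7/360 × 29.53 d ≈ 19.00 d.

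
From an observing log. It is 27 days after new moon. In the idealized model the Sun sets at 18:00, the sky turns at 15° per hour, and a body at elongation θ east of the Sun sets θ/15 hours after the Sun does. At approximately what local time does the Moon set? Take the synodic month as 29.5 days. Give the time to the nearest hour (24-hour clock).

16:00

The Moon has covered 27/29.5 of its cycle, so θ ≈ 360° × 27/29.5 = 329.5°.
Delay after the Sun = 329.5° / (15°/h) ≈ 21.97 h.
18:00 + 21.97 h ≈ 15:58 → 16:00 to the nearest hour.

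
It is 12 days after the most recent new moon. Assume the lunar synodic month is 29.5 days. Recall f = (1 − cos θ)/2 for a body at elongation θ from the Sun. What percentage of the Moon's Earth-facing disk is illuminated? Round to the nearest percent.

Elongation θ = 360° × 12/29.5 ≈ 146.4°.
Illuminated fraction = (1 − cos 146.4°)/2 = (1 − (-0.833))/2 ≈ 0.917, so 92%.

92%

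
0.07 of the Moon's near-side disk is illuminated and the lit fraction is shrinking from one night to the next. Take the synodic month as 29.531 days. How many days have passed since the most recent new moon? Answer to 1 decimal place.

From f = (1 − cos θ)/2: cos θ = 1 − 2×0.07 = 0.860; arccos → 30.7°.
Since the Moon is past full (waning), take the reflex angle: θ = 360° − 30.7° = 329.3°.
That fraction of the synodic month is 329.3/360 × 29.531 d ≈ 27.01 d.

27.0 days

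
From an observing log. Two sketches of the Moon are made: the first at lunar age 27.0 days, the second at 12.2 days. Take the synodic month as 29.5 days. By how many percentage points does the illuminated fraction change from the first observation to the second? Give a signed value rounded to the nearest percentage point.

+86 pp

First observation: θ = 360°·27.0/29.5 = 329.5°, so f = 0.069.
Second observation: θ = 148.9°, f = 0.928.
Δf = 0.928 − 0.069 = +0.859, i.e. +86 pp.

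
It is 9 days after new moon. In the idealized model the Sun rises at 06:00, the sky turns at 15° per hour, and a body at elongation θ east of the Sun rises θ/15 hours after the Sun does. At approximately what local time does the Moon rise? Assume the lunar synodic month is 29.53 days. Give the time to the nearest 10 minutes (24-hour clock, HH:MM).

13:20

The Moon has covered 9/29.53 of its cycle, so θ ≈ 360° × 9/29.53 = 109.7°.
Delay after the Sun = 109.7° / (15°/h) ≈ 7.31 h.
06:00 + 7.315 h ≈ 13:19 → 13:20 to the nearest ten minutes.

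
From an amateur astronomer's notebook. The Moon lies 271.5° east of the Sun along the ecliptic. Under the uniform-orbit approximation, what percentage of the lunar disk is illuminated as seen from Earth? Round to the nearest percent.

Half-versine of 271.5°: (1 − 0.026)/2 = 0.487, i.e. 49%.

49%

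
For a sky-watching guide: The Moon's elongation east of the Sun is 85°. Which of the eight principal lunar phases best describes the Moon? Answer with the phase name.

85° lies in the first quarter sector of the 8-phase cycle.

first quarter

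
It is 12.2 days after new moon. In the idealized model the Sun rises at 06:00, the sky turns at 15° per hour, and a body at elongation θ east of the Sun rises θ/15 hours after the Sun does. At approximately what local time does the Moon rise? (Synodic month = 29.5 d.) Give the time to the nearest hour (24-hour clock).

16:00

Phase angle: θ = 360°·(12.2 d)/(29.5 d) = 148.9°.
Delay after the Sun = 148.9° / (15°/h) ≈ 9.93 h.
06:00 + 9.93 h ≈ 15:56 → 16:00 to the nearest hour.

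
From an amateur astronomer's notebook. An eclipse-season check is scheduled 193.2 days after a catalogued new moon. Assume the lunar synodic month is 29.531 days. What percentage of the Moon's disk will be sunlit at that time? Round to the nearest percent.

193.2 d spans 6 complete synodic months (6 × 29.531 = 177.19 d) plus 16.01 d.
Phase angle: θ = 360°·(16.01 d)/(29.531 d) = 195.2°.
Illuminated fraction = (1 − cos 195.2°)/2 = (1 − (-0.965))/2 ≈ 0.982, so 98%.

98%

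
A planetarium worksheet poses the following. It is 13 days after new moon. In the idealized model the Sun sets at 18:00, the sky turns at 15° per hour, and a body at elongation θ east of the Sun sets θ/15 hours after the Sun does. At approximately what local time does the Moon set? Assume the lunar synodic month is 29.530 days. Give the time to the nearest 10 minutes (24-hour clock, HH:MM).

04:30

Elongation θ = 360° × 13/29.530 ≈ 158.5°.
Delay after the Sun = 158.5° / (15°/h) ≈ 10.57 h.
18:00 + 10.566 h ≈ 04:34 → 04:30 to the nearest ten minutes.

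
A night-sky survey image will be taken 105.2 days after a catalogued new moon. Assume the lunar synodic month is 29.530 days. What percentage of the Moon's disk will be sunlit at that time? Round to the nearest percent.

Reduce mod P: 105.2 − 3×29.530 = 16.61 d into the current lunation.
Phase angle: θ = 360°·(16.61 d)/(29.530 d) = 202.5°.
cos 202.5° = (-0.924), so f = (1 − (-0.924))/2 = 0.962, so 96%.

96%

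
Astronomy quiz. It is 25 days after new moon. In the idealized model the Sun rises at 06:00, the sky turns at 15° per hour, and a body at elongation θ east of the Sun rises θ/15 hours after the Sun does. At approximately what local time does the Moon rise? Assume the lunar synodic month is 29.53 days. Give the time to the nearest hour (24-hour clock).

02:00

The Moon has covered 25/29.53 of its cycle, so θ ≈ 360° × 25/29.53 = 304.8°.
Delay after the Sun = 304.8° / (15°/h) ≈ 20.32 h.
06:00 + 20.32 h ≈ 02:19 → 02:00 to the nearest hour.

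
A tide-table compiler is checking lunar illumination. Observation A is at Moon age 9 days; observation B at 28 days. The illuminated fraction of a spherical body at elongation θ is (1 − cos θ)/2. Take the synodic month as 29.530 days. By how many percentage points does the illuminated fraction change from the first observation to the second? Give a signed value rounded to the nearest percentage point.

θ₁ = 360° × 9/29.530 = 109.7°, f₁ = (1 − cos θ₁)/2 = 0.669.
θ₂ = 360° × 28/29.530 = 341.3°, f₂ = (1 − cos θ₂)/2 = 0.026.
Change = f₂ − f₁ = -0.642 → -64 percentage points.

-64 percentage points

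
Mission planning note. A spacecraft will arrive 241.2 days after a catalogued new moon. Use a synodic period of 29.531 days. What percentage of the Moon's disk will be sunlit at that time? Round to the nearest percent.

25%

241.2 d spans 8 complete synodic months (8 × 29.531 = 236.25 d) plus 4.95 d.
The Moon has covered 4.95/29.531 of its cycle, so θ ≈ 360° × 4.95/29.531 = 60.4°.
cos 60.4° = 0.494, so f = (1 − 0.494)/2 = 0.253, so 25%.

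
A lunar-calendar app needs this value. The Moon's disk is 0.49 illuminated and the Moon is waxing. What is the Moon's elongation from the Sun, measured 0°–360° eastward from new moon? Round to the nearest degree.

89°

Invert f = (1 − cos θ)/2 to get cos θ = 1 − 2(0.49) = 0.020, hence θ₀ = arccos 0.020 = 88.9°.
The Moon is waxing (0°–180°), so θ = 88.9° directly.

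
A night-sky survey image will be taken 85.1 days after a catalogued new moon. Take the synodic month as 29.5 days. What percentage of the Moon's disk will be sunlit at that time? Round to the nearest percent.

13%

85.1/29.5 = 2.885 lunations, so 2 complete cycles and 26.10 d into the next.
The Moon has covered 26.10/29.5 of its cycle, so θ ≈ 360° × 26.10/29.5 = 318.5°.
Illuminated fraction = (1 − cos 318.5°)/2 = (1 − 0.749)/2 ≈ 0.125, so 13%.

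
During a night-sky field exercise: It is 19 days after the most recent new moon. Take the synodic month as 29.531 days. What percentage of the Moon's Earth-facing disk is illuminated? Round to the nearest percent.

81%

Phase angle: θ = 360°·(19 d)/(29.531 d) = 231.6°.
cos 231.6° = (-0.621), so f = (1 − (-0.621))/2 = 0.810, so 81%.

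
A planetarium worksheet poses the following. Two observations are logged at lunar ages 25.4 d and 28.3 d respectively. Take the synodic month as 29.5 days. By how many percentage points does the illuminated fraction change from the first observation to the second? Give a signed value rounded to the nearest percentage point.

-16 pp

First observation: θ = 360°·25.4/29.5 = 310.0°, so f = 0.179.
Second observation: θ = 345.4°, f = 0.016.
Δf = 0.016 − 0.179 = -0.163, i.e. -16 pp.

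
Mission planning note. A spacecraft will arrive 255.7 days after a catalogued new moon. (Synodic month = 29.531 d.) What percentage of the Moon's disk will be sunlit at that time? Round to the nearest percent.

Reduce mod P: 255.7 − 8×29.531 = 19.45 d into the current lunation.
Phase angle: θ = 360°·(19.45 d)/(29.531 d) = 237.1°.
cos 237.1° = (-0.543), so f = (1 − (-0.543))/2 = 0.771, so 77%.

77%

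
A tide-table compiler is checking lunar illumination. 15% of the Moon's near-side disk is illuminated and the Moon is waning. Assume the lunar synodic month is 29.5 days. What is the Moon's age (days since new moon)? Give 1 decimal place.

25.8 days

cos θ = 1 − 2f = 0.700, giving a principal value of 45.6°.
Waning ⇒ past full, so θ = 360° − 45.6° = 314.4°.
Age = 29.5 × 314.4°/360° ≈ 25.77 days.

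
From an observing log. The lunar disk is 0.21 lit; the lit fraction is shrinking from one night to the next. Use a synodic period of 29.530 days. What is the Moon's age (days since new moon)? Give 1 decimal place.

Invert f = (1 − cos θ)/2 to get cos θ = 1 − 2(0.21) = 0.580, hence θ₀ = arccos 0.580 = 54.5°.
Since the Moon is past full (waning), take the reflex angle: θ = 360° − 54.5° = 305.5°.
Age = 29.530 × 305.5°/360° ≈ 25.06 days.

25.1 days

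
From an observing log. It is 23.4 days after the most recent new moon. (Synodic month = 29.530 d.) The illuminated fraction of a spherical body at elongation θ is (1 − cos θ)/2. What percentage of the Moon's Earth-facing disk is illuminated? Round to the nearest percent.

37%

Elongation θ = 360° × 23.4/29.530 ≈ 285.3°.
Illuminated fraction = (1 − cos 285.3°)/2 = (1 − 0.263)/2 ≈ 0.368, so 37%.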